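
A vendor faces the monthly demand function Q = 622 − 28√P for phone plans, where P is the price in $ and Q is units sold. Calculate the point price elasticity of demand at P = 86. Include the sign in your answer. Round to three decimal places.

At P = 86, Q = 362.339.
dQ/dP = −28/(2√P) = -1.510.
ε = (dQ/dP)(P/Q) = (-1.510)(86/362.339).

-0.358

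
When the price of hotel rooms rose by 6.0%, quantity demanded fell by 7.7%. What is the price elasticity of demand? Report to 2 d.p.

-1.28

ε = %ΔQ / %ΔP = (-7.7)/(6.0) = -1.283.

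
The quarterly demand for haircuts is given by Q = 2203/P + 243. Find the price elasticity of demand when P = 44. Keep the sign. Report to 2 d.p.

At P = 44, Q = 293.068.
dQ/dP = −2203/P² = -1.138.
ε = (dQ/dP)(P/Q) = (-1.138)(44/293.068).

-0.17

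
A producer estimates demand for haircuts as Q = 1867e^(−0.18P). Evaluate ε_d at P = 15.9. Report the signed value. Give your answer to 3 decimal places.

-2.862

At P = 15.9, Q = 106.707.
dQ/dP = −0.18·1867e^(−0.18P) = −0.18Q = -19.207.
ε = (dQ/dP)(P/Q) = (-19.207)(15.9/106.707).
|ε| > 1, so demand is elastic at this price.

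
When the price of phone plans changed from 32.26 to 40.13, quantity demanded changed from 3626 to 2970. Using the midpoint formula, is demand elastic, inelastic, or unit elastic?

Arc ε ≈ -0.915.
|ε| = 0.91 < 1.

inelastic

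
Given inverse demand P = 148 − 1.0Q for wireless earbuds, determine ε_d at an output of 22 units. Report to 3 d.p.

At Q = 22, P = 148 − 1.0(22) = 126.00.
dP/dQ = −1.0, so dQ/dP = 1/(−1.0) = -1.000.
ε = (dQ/dP)(P/Q) = (-1.000)(126.00/22).

-5.727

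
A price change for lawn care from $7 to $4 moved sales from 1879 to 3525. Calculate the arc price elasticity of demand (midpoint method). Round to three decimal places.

-1.117

ΔQ = 3525 − 1879 = 1646; ΔP = 4 − 7 = -3.
Midpoints: P̄ = 5.50, Q̄ = 2702.0.
ε = (ΔQ/ΔP)(P̄/Q̄) = (1646/-3)(5.50/2702.0).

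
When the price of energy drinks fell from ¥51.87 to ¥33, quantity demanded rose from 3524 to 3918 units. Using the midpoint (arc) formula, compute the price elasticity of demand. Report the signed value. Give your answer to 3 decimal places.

ΔQ = 3918 − 3524 = 394; ΔP = 33 − 51.87 = -18.87.
Midpoints: P̄ = 42.44, Q̄ = 3721.0.
ε = (ΔQ/ΔP)(P̄/Q̄) = (394/-18.87)(42.44/3721.0).

-0.238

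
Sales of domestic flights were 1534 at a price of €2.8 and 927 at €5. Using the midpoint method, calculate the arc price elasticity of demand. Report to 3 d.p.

-0.874

ΔQ = 927 − 1534 = -607; ΔP = 5 − 2.8 = 2.2.
Midpoints: P̄ = 3.90, Q̄ = 1230.5.
ε = (ΔQ/ΔP)(P̄/Q̄) = (-607/2.2)(3.90/1230.5).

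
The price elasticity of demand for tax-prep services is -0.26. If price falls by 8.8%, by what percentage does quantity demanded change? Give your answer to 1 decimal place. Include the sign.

%ΔQ ≈ ε × %ΔP = (-0.26)(-8.8%) = 2.29%.

2.3%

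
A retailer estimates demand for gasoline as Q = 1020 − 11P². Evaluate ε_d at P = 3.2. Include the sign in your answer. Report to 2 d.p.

At P = 3.2, Q = 907.360.
dQ/dP = −22P = -70.400.
ε = (dQ/dP)(P/Q) = (-70.400)(3.2/907.360).

-0.25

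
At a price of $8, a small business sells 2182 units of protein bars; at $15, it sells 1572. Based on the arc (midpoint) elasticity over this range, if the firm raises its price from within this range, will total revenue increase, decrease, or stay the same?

Arc ε = (-610/7)(11.50/1877.0) ≈ -0.534.
|ε| = 0.53 < 1, so demand is inelastic. A price rise therefore raises total revenue.

increase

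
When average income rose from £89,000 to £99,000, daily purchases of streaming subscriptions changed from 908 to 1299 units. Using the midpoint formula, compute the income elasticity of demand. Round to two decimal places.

ΔQ = 391, ΔI = 10000. Midpoints: Ī = 94,000, Q̄ = 1103.5.
ε_I = (ΔQ/ΔI)(Ī/Q̄) = (391/10000)(94000/1103.5).

3.33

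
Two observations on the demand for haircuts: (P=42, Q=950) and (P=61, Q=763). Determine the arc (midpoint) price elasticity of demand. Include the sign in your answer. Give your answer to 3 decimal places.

ΔQ = 763 − 950 = -187; ΔP = 61 − 42 = 19.
Midpoints: P̄ = 51.50, Q̄ = 856.5.
ε = (ΔQ/ΔP)(P̄/Q̄) = (-187/19)(51.50/856.5).

-0.592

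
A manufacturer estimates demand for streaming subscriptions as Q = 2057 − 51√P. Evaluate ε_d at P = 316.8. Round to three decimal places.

-0.395

At P = 316.8, Q = 1149.257.
dQ/dP = −51/(2√P) = -1.433.
ε = (dQ/dP)(P/Q) = (-1.433)(316.8/1149.257).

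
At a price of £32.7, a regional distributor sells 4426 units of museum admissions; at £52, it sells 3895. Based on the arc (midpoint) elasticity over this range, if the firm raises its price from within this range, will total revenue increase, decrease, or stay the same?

Arc ε = (-531/19.3)(42.35/4160.5) ≈ -0.280.
|ε| = 0.28 < 1, so demand is inelastic. A price rise therefore raises total revenue.

increase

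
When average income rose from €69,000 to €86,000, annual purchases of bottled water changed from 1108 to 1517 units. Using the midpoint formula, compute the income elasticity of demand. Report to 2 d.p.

1.42

ΔQ = 409, ΔI = 17000. Midpoints: Ī = 77,500, Q̄ = 1312.5.
ε_I = (ΔQ/ΔI)(Ī/Q̄) = (409/17000)(77500/1312.5).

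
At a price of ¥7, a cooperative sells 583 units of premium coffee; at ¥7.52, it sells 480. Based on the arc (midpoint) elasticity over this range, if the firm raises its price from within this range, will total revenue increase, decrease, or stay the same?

decrease

Arc ε = (-103/0.52)(7.26/531.5) ≈ -2.706.
|ε| = 2.71 > 1, so demand is elastic. A price rise therefore reduces total revenue.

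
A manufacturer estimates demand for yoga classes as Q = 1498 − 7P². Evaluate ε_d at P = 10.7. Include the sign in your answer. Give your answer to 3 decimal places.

At P = 10.7, Q = 696.570.
dQ/dP = −14P = -149.800.
ε = (dQ/dP)(P/Q) = (-149.800)(10.7/696.570).

-2.301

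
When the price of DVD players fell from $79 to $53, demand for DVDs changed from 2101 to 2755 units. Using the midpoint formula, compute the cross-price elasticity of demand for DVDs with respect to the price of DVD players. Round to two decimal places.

-0.68

ΔQ_x = 2755 − 2101 = 654; ΔP_y = 53 − 79 = -26.
Midpoints: P̄_y = 66.00, Q̄_x = 2428.0.
ε_xy = (ΔQ_x/ΔP_y)(P̄_y/Q̄_x) = (654/-26)(66.00/2428.0).
ε_xy < 0, so the goods are complements.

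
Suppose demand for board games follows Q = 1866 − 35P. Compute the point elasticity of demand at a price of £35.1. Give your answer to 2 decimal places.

-1.93

At P = 35.1, Q = 637.500.
dQ/dP = −35.
ε = (dQ/dP)(P/Q) = (-35)(35.1/637.500).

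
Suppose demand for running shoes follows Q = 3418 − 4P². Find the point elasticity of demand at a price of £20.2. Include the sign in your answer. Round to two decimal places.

-1.83

At P = 20.2, Q = 1785.840.
dQ/dP = −8P = -161.600.
ε = (dQ/dP)(P/Q) = (-161.600)(20.2/1785.840).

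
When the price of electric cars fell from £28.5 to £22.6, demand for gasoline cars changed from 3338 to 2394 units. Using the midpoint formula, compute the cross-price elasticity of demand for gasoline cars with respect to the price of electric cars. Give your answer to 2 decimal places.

1.43

ΔQ_x = 2394 − 3338 = -944; ΔP_y = 22.6 − 28.5 = -5.9.
Midpoints: P̄_y = 25.55, Q̄_x = 2866.0.
ε_xy = (ΔQ_x/ΔP_y)(P̄_y/Q̄_x) = (-944/-5.9)(25.55/2866.0).
ε_xy > 0, so the goods are substitutes.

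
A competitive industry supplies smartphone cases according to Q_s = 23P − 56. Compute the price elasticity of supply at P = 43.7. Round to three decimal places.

At P = 43.7, Q_s = 949.10.
dQ_s/dP = 23.
ε_s = (dQ_s/dP)(P/Q_s) = (23)(43.7/949.10).

1.059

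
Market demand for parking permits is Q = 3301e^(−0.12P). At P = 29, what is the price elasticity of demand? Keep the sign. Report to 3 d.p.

At P = 29, Q = 101.695.
dQ/dP = −0.12·3301e^(−0.12P) = −0.12Q = -12.203.
ε = (dQ/dP)(P/Q) = (-12.203)(29/101.695).

-3.480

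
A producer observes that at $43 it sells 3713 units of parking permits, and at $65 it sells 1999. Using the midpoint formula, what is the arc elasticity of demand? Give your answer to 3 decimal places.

ΔQ = 1999 − 3713 = -1714; ΔP = 65 − 43 = 22.
Midpoints: P̄ = 54.00, Q̄ = 2856.0.
ε = (ΔQ/ΔP)(P̄/Q̄) = (-1714/22)(54.00/2856.0).

-1.473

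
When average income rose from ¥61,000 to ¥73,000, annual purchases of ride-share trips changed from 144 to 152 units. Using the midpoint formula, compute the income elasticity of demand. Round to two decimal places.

ΔQ = 8, ΔI = 12000. Midpoints: Ī = 67,000, Q̄ = 148.0.
ε_I = (ΔQ/ΔI)(Ī/Q̄) = (8/12000)(67000/148.0).

0.30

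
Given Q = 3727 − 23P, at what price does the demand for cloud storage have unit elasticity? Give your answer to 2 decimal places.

For linear demand Q = a − bP, ε = −bP/(a − bP). |ε| = 1 when bP = a − bP, i.e. P = a/(2b).
P = 3727/(2·23) = 3727/46 = 81.0217.

81.02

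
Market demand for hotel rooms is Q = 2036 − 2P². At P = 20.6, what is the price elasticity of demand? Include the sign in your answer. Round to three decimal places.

At P = 20.6, Q = 1187.280.
dQ/dP = −4P = -82.400.
ε = (dQ/dP)(P/Q) = (-82.400)(20.6/1187.280).
|ε| > 1, so demand is elastic at this price.

-1.430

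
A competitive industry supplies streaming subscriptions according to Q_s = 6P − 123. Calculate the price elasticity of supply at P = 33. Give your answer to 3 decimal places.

At P = 33, Q_s = 75.
dQ_s/dP = 6.
ε_s = (dQ_s/dP)(P/Q_s) = (6)(33/75).

2.640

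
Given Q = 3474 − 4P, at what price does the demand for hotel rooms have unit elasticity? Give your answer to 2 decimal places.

434.25

For linear demand Q = a − bP, ε = −bP/(a − bP). |ε| = 1 when bP = a − bP, i.e. P = a/(2b).
P = 3474/(2·4) = 3474/8 = 434.2500.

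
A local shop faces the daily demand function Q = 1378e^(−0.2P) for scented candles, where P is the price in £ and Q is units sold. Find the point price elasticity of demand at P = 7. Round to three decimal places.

At P = 7, Q = 339.811.
dQ/dP = −0.2·1378e^(−0.2P) = −0.2Q = -67.962.
ε = (dQ/dP)(P/Q) = (-67.962)(7/339.811).

-1.400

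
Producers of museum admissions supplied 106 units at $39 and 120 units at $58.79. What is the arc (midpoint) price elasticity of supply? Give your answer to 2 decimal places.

0.31

ΔQ = 120 − 106 = 14; ΔP = 58.79 − 39 = 19.79.
Midpoints: P̄ = 48.89, Q̄ = 113.0.
ε_s = (ΔQ/ΔP)(P̄/Q̄) = (14/19.79)(48.89/113.0).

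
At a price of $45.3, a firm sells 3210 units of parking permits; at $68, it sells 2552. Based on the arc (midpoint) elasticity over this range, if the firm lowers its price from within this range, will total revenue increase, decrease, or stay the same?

decrease

Arc ε = (-658/22.7)(56.65/2881.0) ≈ -0.570.
|ε| = 0.57 < 1, so demand is inelastic. A price cut therefore reduces total revenue.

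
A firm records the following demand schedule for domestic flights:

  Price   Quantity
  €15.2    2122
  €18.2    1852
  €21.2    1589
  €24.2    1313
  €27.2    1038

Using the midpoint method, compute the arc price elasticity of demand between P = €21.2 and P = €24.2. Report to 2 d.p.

-1.44

At P = 21.2, Q = 1589; at P = 24.2, Q = 1313.
ΔQ = -276, ΔP = 3.0. Midpoints: P̄ = 22.70, Q̄ = 1451.0.
ε = (ΔQ/ΔP)(P̄/Q̄) = (-276/3.0)(22.70/1451.0).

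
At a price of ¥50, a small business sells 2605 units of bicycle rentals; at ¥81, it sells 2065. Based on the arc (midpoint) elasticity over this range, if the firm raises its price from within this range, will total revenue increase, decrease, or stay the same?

Arc ε = (-540/31)(65.50/2335.0) ≈ -0.489.
|ε| = 0.49 < 1, so demand is inelastic. A price rise therefore raises total revenue.

increase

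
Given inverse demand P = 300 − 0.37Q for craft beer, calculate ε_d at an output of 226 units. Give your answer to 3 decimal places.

At Q = 226, P = 300 − 0.37(226) = 216.38.
dP/dQ = −0.37, so dQ/dP = 1/(−0.37) = -2.703.
ε = (dQ/dP)(P/Q) = (-2.703)(216.38/226).

-2.588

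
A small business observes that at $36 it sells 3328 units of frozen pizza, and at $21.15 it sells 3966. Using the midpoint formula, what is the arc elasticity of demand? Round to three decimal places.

-0.337

ΔQ = 3966 − 3328 = 638; ΔP = 21.15 − 36 = -14.85.
Midpoints: P̄ = 28.57, Q̄ = 3647.0.
ε = (ΔQ/ΔP)(P̄/Q̄) = (638/-14.85)(28.57/3647.0).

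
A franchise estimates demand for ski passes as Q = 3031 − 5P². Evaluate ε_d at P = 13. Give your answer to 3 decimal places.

-0.773

At P = 13, Q = 2186.
dQ/dP = −10P = -130.
ε = (dQ/dP)(P/Q) = (-130)(13/2186).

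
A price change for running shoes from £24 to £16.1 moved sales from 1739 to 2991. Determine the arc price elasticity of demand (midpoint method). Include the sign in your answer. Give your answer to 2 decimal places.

-1.34

ΔQ = 2991 − 1739 = 1252; ΔP = 16.1 − 24 = -7.9.
Midpoints: P̄ = 20.05, Q̄ = 2365.0.
ε = (ΔQ/ΔP)(P̄/Q̄) = (1252/-7.9)(20.05/2365.0).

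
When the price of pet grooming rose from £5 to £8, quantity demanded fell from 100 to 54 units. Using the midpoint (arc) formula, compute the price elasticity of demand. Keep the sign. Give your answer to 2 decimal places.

ΔQ = 54 − 100 = -46; ΔP = 8 − 5 = 3.
Midpoints: P̄ = 6.50, Q̄ = 77.0.
ε = (ΔQ/ΔP)(P̄/Q̄) = (-46/3)(6.50/77.0).

-1.29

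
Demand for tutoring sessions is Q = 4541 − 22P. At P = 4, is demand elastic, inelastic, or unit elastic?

inelastic

Q = 4453, dQ/dP = -22.
ε = (dQ/dP)(P/Q) ≈ -0.020.
|ε| = 0.02 < 1.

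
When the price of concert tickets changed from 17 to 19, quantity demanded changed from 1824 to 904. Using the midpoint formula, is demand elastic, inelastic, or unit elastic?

elastic

Arc ε ≈ -6.070.
|ε| = 6.07 > 1.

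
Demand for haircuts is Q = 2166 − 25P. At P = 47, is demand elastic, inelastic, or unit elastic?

Q = 991, dQ/dP = -25.
ε = (dQ/dP)(P/Q) ≈ -1.186.
|ε| = 1.19 > 1.

elastic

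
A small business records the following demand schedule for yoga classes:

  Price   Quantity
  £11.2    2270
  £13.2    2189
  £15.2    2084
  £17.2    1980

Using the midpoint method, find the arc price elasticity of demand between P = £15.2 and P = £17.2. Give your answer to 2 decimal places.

-0.41

At P = 15.2, Q = 2084; at P = 17.2, Q = 1980.
ΔQ = -104, ΔP = 2.0. Midpoints: P̄ = 16.20, Q̄ = 2032.0.
ε = (ΔQ/ΔP)(P̄/Q̄) = (-104/2.0)(16.20/2032.0).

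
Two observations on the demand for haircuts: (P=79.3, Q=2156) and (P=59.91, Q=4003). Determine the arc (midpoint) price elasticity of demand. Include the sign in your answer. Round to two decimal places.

ΔQ = 4003 − 2156 = 1847; ΔP = 59.91 − 79.3 = -19.39.
Midpoints: P̄ = 69.60, Q̄ = 3079.5.
ε = (ΔQ/ΔP)(P̄/Q̄) = (1847/-19.39)(69.60/3079.5).

-2.15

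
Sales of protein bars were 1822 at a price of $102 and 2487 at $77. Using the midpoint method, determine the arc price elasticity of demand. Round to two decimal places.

-1.10

ΔQ = 2487 − 1822 = 665; ΔP = 77 − 102 = -25.
Midpoints: P̄ = 89.50, Q̄ = 2154.5.
ε = (ΔQ/ΔP)(P̄/Q̄) = (665/-25)(89.50/2154.5).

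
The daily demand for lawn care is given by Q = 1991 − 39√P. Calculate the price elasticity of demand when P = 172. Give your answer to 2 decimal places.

At P = 172, Q = 1479.520.
dQ/dP = −39/(2√P) = -1.487.
ε = (dQ/dP)(P/Q) = (-1.487)(172/1479.520).
|ε| < 1, so demand is inelastic at this price.

-0.17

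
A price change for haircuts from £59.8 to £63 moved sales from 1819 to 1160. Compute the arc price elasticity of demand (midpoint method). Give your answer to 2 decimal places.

ΔQ = 1160 − 1819 = -659; ΔP = 63 − 59.8 = 3.2.
Midpoints: P̄ = 61.40, Q̄ = 1489.5.
ε = (ΔQ/ΔP)(P̄/Q̄) = (-659/3.2)(61.40/1489.5).

-8.49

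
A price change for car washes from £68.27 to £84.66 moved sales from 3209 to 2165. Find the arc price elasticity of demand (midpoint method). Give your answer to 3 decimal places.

-1.813

ΔQ = 2165 − 3209 = -1044; ΔP = 84.66 − 68.27 = 16.39.
Midpoints: P̄ = 76.47, Q̄ = 2687.0.
ε = (ΔQ/ΔP)(P̄/Q̄) = (-1044/16.39)(76.47/2687.0).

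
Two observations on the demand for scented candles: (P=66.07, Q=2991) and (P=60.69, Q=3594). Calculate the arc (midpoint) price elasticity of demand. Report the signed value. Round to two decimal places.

-2.16

ΔQ = 3594 − 2991 = 603; ΔP = 60.69 − 66.07 = -5.38.
Midpoints: P̄ = 63.38, Q̄ = 3292.5.
ε = (ΔQ/ΔP)(P̄/Q̄) = (603/-5.38)(63.38/3292.5).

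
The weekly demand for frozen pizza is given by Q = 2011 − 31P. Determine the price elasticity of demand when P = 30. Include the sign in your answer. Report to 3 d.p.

-0.860

At P = 30, Q = 1081.
dQ/dP = −31.
ε = (dQ/dP)(P/Q) = (-31)(30/1081).
|ε| < 1, so demand is inelastic at this price.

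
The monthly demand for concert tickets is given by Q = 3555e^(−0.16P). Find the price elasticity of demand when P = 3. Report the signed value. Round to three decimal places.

-0.480

At P = 3, Q = 2199.775.
dQ/dP = −0.16·3555e^(−0.16P) = −0.16Q = -351.964.
ε = (dQ/dP)(P/Q) = (-351.964)(3/2199.775).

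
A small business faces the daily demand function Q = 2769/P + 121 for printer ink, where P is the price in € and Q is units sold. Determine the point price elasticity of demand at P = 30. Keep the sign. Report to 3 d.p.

At P = 30, Q = 213.300.
dQ/dP = −2769/P² = -3.077.
ε = (dQ/dP)(P/Q) = (-3.077)(30/213.300).

-0.433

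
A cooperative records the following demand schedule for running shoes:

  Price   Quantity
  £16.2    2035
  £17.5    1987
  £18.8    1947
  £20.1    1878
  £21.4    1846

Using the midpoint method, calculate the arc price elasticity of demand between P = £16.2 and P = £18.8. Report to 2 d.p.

At P = 16.2, Q = 2035; at P = 18.8, Q = 1947.
ΔQ = -88, ΔP = 2.6. Midpoints: P̄ = 17.50, Q̄ = 1991.0.
ε = (ΔQ/ΔP)(P̄/Q̄) = (-88/2.6)(17.50/1991.0).

-0.30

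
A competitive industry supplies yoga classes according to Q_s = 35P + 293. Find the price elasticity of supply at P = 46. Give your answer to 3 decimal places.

0.846

At P = 46, Q_s = 1903.
dQ_s/dP = 35.
ε_s = (dQ_s/dP)(P/Q_s) = (35)(46/1903).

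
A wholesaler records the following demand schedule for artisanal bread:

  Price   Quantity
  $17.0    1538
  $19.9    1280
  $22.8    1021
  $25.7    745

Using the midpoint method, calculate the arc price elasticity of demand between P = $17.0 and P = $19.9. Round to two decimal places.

-1.16

At P = 17.0, Q = 1538; at P = 19.9, Q = 1280.
ΔQ = -258, ΔP = 2.9. Midpoints: P̄ = 18.45, Q̄ = 1409.0.
ε = (ΔQ/ΔP)(P̄/Q̄) = (-258/2.9)(18.45/1409.0).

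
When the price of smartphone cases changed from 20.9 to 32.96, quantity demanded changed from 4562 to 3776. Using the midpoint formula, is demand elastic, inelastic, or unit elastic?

Arc ε ≈ -0.421.
|ε| = 0.42 < 1.

inelastic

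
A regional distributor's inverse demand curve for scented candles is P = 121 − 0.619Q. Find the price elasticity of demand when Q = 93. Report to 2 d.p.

At Q = 93, P = 121 − 0.619(93) = 63.43.
dP/dQ = −0.619, so dQ/dP = 1/(−0.619) = -1.616.
ε = (dQ/dP)(P/Q) = (-1.616)(63.43/93).

-1.10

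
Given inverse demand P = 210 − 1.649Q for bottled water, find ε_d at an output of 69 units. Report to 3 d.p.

-0.846

At Q = 69, P = 210 − 1.649(69) = 96.22.
dP/dQ = −1.649, so dQ/dP = 1/(−1.649) = -0.606.
ε = (dQ/dP)(P/Q) = (-0.606)(96.22/69).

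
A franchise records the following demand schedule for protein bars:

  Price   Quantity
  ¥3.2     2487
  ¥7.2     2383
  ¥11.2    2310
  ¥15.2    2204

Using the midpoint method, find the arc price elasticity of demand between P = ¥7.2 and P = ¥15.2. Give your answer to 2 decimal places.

At P = 7.2, Q = 2383; at P = 15.2, Q = 2204.
ΔQ = -179, ΔP = 8.0. Midpoints: P̄ = 11.20, Q̄ = 2293.5.
ε = (ΔQ/ΔP)(P̄/Q̄) = (-179/8.0)(11.20/2293.5).

-0.11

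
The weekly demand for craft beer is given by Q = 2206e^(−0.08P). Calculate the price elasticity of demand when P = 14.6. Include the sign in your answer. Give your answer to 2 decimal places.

-1.17

At P = 14.6, Q = 686.040.
dQ/dP = −0.08·2206e^(−0.08P) = −0.08Q = -54.883.
ε = (dQ/dP)(P/Q) = (-54.883)(14.6/686.040).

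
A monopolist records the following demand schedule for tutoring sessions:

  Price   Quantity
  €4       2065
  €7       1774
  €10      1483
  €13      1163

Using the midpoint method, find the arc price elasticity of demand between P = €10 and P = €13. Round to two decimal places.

-0.93

At P = 10, Q = 1483; at P = 13, Q = 1163.
ΔQ = -320, ΔP = 3. Midpoints: P̄ = 11.50, Q̄ = 1323.0.
ε = (ΔQ/ΔP)(P̄/Q̄) = (-320/3)(11.50/1323.0).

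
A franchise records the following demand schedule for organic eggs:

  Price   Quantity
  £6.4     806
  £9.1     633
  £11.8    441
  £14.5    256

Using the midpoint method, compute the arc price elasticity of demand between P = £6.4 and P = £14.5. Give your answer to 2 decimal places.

-1.34

At P = 6.4, Q = 806; at P = 14.5, Q = 256.
ΔQ = -550, ΔP = 8.1. Midpoints: P̄ = 10.45, Q̄ = 531.0.
ε = (ΔQ/ΔP)(P̄/Q̄) = (-550/8.1)(10.45/531.0).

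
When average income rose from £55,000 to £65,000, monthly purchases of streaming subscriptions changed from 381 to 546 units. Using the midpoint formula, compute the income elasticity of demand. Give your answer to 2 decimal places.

ΔQ = 165, ΔI = 10000. Midpoints: Ī = 60,000, Q̄ = 463.5.
ε_I = (ΔQ/ΔI)(Ī/Q̄) = (165/10000)(60000/463.5).
ε_I > 0, so the good is normal.

2.14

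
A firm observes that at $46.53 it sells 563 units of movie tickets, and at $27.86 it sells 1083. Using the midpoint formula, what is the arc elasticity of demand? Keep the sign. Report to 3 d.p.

ΔQ = 1083 − 563 = 520; ΔP = 27.86 − 46.53 = -18.67.
Midpoints: P̄ = 37.20, Q̄ = 823.0.
ε = (ΔQ/ΔP)(P̄/Q̄) = (520/-18.67)(37.20/823.0).

-1.259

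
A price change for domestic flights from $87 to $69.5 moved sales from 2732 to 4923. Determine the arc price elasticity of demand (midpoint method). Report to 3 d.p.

ΔQ = 4923 − 2732 = 2191; ΔP = 69.5 − 87 = -17.5.
Midpoints: P̄ = 78.25, Q̄ = 3827.5.
ε = (ΔQ/ΔP)(P̄/Q̄) = (2191/-17.5)(78.25/3827.5).

-2.560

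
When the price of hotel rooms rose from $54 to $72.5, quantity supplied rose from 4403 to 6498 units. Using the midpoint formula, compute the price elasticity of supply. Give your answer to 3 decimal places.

1.314

ΔQ = 6498 − 4403 = 2095; ΔP = 72.5 − 54 = 18.5.
Midpoints: P̄ = 63.25, Q̄ = 5450.5.
ε_s = (ΔQ/ΔP)(P̄/Q̄) = (2095/18.5)(63.25/5450.5).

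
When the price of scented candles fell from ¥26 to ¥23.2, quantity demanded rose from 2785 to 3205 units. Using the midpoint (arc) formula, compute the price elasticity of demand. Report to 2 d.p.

ΔQ = 3205 − 2785 = 420; ΔP = 23.2 − 26 = -2.8.
Midpoints: P̄ = 24.60, Q̄ = 2995.0.
ε = (ΔQ/ΔP)(P̄/Q̄) = (420/-2.8)(24.60/2995.0).

-1.23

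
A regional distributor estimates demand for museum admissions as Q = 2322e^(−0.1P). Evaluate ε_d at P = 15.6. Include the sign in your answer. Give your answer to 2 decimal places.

-1.56

At P = 15.6, Q = 487.936.
dQ/dP = −0.1·2322e^(−0.1P) = −0.1Q = -48.794.
ε = (dQ/dP)(P/Q) = (-48.794)(15.6/487.936).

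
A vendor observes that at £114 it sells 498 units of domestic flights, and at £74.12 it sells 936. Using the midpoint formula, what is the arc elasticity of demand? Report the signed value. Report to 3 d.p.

ΔQ = 936 − 498 = 438; ΔP = 74.12 − 114 = -39.88.
Midpoints: P̄ = 94.06, Q̄ = 717.0.
ε = (ΔQ/ΔP)(P̄/Q̄) = (438/-39.88)(94.06/717.0).

-1.441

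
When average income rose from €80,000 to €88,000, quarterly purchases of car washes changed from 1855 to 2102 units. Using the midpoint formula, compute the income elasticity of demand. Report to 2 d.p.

1.31

ΔQ = 247, ΔI = 8000. Midpoints: Ī = 84,000, Q̄ = 1978.5.
ε_I = (ΔQ/ΔI)(Ī/Q̄) = (247/8000)(84000/1978.5).
ε_I > 0, so the good is normal.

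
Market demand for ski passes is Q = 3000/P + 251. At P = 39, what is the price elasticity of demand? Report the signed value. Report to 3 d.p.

At P = 39, Q = 327.923.
dQ/dP = −3000/P² = -1.972.
ε = (dQ/dP)(P/Q) = (-1.972)(39/327.923).

-0.235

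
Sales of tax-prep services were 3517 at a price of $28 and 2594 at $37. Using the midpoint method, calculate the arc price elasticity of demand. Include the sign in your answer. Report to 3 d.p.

ΔQ = 2594 − 3517 = -923; ΔP = 37 − 28 = 9.
Midpoints: P̄ = 32.50, Q̄ = 3055.5.
ε = (ΔQ/ΔP)(P̄/Q̄) = (-923/9)(32.50/3055.5).

-1.091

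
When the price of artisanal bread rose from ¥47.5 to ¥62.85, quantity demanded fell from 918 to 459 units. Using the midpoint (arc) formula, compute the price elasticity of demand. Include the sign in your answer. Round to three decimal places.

ΔQ = 459 − 918 = -459; ΔP = 62.85 − 47.5 = 15.35.
Midpoints: P̄ = 55.17, Q̄ = 688.5.
ε = (ΔQ/ΔP)(P̄/Q̄) = (-459/15.35)(55.17/688.5).

-2.396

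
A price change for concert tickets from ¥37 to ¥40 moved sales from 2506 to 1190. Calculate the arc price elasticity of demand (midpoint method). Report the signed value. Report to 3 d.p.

-9.139

ΔQ = 1190 − 2506 = -1316; ΔP = 40 − 37 = 3.
Midpoints: P̄ = 38.50, Q̄ = 1848.0.
ε = (ΔQ/ΔP)(P̄/Q̄) = (-1316/3)(38.50/1848.0).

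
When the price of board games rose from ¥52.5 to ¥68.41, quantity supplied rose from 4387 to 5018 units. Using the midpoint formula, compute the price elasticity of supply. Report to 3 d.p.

0.510

ΔQ = 5018 − 4387 = 631; ΔP = 68.41 − 52.5 = 15.91.
Midpoints: P̄ = 60.45, Q̄ = 4702.5.
ε_s = (ΔQ/ΔP)(P̄/Q̄) = (631/15.91)(60.45/4702.5).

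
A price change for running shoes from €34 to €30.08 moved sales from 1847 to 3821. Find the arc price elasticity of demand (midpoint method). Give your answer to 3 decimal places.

-5.693

ΔQ = 3821 − 1847 = 1974; ΔP = 30.08 − 34 = -3.92.
Midpoints: P̄ = 32.04, Q̄ = 2834.0.
ε = (ΔQ/ΔP)(P̄/Q̄) = (1974/-3.92)(32.04/2834.0).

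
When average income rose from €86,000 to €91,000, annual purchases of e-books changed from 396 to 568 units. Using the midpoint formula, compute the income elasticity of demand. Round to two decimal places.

ΔQ = 172, ΔI = 5000. Midpoints: Ī = 88,500, Q̄ = 482.0.
ε_I = (ΔQ/ΔI)(Ī/Q̄) = (172/5000)(88500/482.0).

6.32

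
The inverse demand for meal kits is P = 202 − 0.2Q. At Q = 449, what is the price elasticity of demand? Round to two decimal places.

At Q = 449, P = 202 − 0.2(449) = 112.20.
dP/dQ = −0.2, so dQ/dP = 1/(−0.2) = -5.000.
ε = (dQ/dP)(P/Q) = (-5.000)(112.20/449).

-1.25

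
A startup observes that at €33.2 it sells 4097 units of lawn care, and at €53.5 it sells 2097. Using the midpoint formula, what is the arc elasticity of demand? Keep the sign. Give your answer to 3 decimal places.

ΔQ = 2097 − 4097 = -2000; ΔP = 53.5 − 33.2 = 20.3.
Midpoints: P̄ = 43.35, Q̄ = 3097.0.
ε = (ΔQ/ΔP)(P̄/Q̄) = (-2000/20.3)(43.35/3097.0).

-1.379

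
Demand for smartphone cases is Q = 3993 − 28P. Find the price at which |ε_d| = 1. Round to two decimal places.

For linear demand Q = a − bP, ε = −bP/(a − bP). |ε| = 1 when bP = a − bP, i.e. P = a/(2b).
P = 3993/(2·28) = 3993/56 = 71.3036.

71.30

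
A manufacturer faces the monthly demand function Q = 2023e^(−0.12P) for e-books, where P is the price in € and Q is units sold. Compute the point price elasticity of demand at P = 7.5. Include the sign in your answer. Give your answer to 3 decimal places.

At P = 7.5, Q = 822.490.
dQ/dP = −0.12·2023e^(−0.12P) = −0.12Q = -98.699.
ε = (dQ/dP)(P/Q) = (-98.699)(7.5/822.490).

-0.900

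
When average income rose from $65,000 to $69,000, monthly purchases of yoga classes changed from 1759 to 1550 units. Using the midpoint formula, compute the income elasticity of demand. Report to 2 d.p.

-2.12

ΔQ = -209, ΔI = 4000. Midpoints: Ī = 67,000, Q̄ = 1654.5.
ε_I = (ΔQ/ΔI)(Ī/Q̄) = (-209/4000)(67000/1654.5).
ε_I < 0, so the good is inferior.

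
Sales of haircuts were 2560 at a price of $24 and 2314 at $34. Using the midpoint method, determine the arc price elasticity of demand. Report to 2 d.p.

-0.29

ΔQ = 2314 − 2560 = -246; ΔP = 34 − 24 = 10.
Midpoints: P̄ = 29.00, Q̄ = 2437.0.
ε = (ΔQ/ΔP)(P̄/Q̄) = (-246/10)(29.00/2437.0).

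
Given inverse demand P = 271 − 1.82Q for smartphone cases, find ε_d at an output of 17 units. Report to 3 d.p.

At Q = 17, P = 271 − 1.82(17) = 240.06.
dP/dQ = −1.82, so dQ/dP = 1/(−1.82) = -0.549.
ε = (dQ/dP)(P/Q) = (-0.549)(240.06/17).

-7.759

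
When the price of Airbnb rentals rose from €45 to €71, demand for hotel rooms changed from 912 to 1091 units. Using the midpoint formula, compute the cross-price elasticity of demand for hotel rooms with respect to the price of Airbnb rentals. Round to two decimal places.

0.40

ΔQ_x = 1091 − 912 = 179; ΔP_y = 71 − 45 = 26.
Midpoints: P̄_y = 58.00, Q̄_x = 1001.5.
ε_xy = (ΔQ_x/ΔP_y)(P̄_y/Q̄_x) = (179/26)(58.00/1001.5).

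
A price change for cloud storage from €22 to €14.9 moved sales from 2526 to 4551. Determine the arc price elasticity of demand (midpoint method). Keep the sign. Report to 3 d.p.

ΔQ = 4551 − 2526 = 2025; ΔP = 14.9 − 22 = -7.1.
Midpoints: P̄ = 18.45, Q̄ = 3538.5.
ε = (ΔQ/ΔP)(P̄/Q̄) = (2025/-7.1)(18.45/3538.5).

-1.487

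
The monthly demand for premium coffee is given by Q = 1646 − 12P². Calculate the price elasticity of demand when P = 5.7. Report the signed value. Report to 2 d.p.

At P = 5.7, Q = 1256.120.
dQ/dP = −24P = -136.800.
ε = (dQ/dP)(P/Q) = (-136.800)(5.7/1256.120).
|ε| < 1, so demand is inelastic at this price.

-0.62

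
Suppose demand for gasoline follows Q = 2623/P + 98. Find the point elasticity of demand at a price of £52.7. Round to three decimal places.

-0.337

At P = 52.7, Q = 147.772.
dQ/dP = −2623/P² = -0.944.
ε = (dQ/dP)(P/Q) = (-0.944)(52.7/147.772).
|ε| < 1, so demand is inelastic at this price.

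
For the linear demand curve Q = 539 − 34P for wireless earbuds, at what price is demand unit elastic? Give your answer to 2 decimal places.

7.93

For linear demand Q = a − bP, ε = −bP/(a − bP). |ε| = 1 when bP = a − bP, i.e. P = a/(2b).
P = 539/(2·34) = 539/68 = 7.9265.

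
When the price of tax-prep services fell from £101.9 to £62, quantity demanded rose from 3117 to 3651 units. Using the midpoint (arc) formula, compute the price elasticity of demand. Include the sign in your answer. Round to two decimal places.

ΔQ = 3651 − 3117 = 534; ΔP = 62 − 101.9 = -39.9.
Midpoints: P̄ = 81.95, Q̄ = 3384.0.
ε = (ΔQ/ΔP)(P̄/Q̄) = (534/-39.9)(81.95/3384.0).

-0.32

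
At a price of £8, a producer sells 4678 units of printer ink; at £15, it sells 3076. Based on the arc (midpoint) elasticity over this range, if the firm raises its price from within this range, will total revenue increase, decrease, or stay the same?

increase

Arc ε = (-1602/7)(11.50/3877.0) ≈ -0.679.
|ε| = 0.68 < 1, so demand is inelastic. A price rise therefore raises total revenue.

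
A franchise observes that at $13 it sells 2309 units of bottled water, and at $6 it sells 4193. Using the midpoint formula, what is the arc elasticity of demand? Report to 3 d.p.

-0.786

ΔQ = 4193 − 2309 = 1884; ΔP = 6 − 13 = -7.
Midpoints: P̄ = 9.50, Q̄ = 3251.0.
ε = (ΔQ/ΔP)(P̄/Q̄) = (1884/-7)(9.50/3251.0).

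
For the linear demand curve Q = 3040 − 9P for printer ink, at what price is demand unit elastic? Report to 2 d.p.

For linear demand Q = a − bP, ε = −bP/(a − bP). |ε| = 1 when bP = a − bP, i.e. P = a/(2b).
P = 3040/(2·9) = 3040/18 = 168.8889.

168.89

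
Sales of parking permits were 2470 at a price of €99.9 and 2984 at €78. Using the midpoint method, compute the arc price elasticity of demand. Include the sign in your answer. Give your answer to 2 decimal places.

ΔQ = 2984 − 2470 = 514; ΔP = 78 − 99.9 = -21.9.
Midpoints: P̄ = 88.95, Q̄ = 2727.0.
ε = (ΔQ/ΔP)(P̄/Q̄) = (514/-21.9)(88.95/2727.0).

-0.77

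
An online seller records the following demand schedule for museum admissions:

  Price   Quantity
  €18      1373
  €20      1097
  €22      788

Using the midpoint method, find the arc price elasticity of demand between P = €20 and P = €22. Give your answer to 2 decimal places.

-3.44

At P = 20, Q = 1097; at P = 22, Q = 788.
ΔQ = -309, ΔP = 2. Midpoints: P̄ = 21.00, Q̄ = 942.5.
ε = (ΔQ/ΔP)(P̄/Q̄) = (-309/2)(21.00/942.5).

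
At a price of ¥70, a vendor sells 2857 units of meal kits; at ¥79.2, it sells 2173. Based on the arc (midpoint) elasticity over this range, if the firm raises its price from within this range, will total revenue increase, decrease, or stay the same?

Arc ε = (-684/9.2)(74.60/2515.0) ≈ -2.205.
|ε| = 2.21 > 1, so demand is elastic. A price rise therefore reduces total revenue.

decrease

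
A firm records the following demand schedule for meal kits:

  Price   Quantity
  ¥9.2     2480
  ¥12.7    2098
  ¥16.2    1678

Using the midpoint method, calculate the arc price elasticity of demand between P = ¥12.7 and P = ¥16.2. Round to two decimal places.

-0.92

At P = 12.7, Q = 2098; at P = 16.2, Q = 1678.
ΔQ = -420, ΔP = 3.5. Midpoints: P̄ = 14.45, Q̄ = 1888.0.
ε = (ΔQ/ΔP)(P̄/Q̄) = (-420/3.5)(14.45/1888.0).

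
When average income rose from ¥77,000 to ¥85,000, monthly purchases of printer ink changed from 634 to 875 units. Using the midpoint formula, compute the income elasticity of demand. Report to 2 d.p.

3.23

ΔQ = 241, ΔI = 8000. Midpoints: Ī = 81,000, Q̄ = 754.5.
ε_I = (ΔQ/ΔI)(Ī/Q̄) = (241/8000)(81000/754.5).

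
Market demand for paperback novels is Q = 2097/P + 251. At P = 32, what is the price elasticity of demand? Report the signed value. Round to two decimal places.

At P = 32, Q = 316.531.
dQ/dP = −2097/P² = -2.048.
ε = (dQ/dP)(P/Q) = (-2.048)(32/316.531).
|ε| < 1, so demand is inelastic at this price.

-0.21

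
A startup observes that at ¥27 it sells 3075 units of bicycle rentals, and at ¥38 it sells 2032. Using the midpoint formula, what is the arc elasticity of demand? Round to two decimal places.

-1.21

ΔQ = 2032 − 3075 = -1043; ΔP = 38 − 27 = 11.
Midpoints: P̄ = 32.50, Q̄ = 2553.5.
ε = (ΔQ/ΔP)(P̄/Q̄) = (-1043/11)(32.50/2553.5).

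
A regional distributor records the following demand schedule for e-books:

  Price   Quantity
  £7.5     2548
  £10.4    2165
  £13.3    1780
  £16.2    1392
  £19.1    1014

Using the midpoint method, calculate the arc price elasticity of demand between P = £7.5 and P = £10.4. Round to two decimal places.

-0.50

At P = 7.5, Q = 2548; at P = 10.4, Q = 2165.
ΔQ = -383, ΔP = 2.9. Midpoints: P̄ = 8.95, Q̄ = 2356.5.
ε = (ΔQ/ΔP)(P̄/Q̄) = (-383/2.9)(8.95/2356.5).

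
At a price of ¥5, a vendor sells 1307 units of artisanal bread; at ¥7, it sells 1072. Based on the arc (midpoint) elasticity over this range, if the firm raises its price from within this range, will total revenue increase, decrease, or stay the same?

increase

Arc ε = (-235/2)(6.00/1189.5) ≈ -0.593.
|ε| = 0.59 < 1, so demand is inelastic. A price rise therefore raises total revenue.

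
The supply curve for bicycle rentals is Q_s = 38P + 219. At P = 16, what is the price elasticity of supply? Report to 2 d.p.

At P = 16, Q_s = 827.
dQ_s/dP = 38.
ε_s = (dQ_s/dP)(P/Q_s) = (38)(16/827).

0.74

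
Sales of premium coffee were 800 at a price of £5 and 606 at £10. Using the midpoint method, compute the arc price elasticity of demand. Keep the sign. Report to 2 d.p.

ΔQ = 606 − 800 = -194; ΔP = 10 − 5 = 5.
Midpoints: P̄ = 7.50, Q̄ = 703.0.
ε = (ΔQ/ΔP)(P̄/Q̄) = (-194/5)(7.50/703.0).

-0.41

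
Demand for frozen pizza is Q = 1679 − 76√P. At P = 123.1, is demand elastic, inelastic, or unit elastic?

inelastic

Q = 835.777, dQ/dP = -3.425.
ε = (dQ/dP)(P/Q) ≈ -0.504.
|ε| = 0.50 < 1.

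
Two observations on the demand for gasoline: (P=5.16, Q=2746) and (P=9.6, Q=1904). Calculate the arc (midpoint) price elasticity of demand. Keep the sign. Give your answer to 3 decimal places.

-0.602

ΔQ = 1904 − 2746 = -842; ΔP = 9.6 − 5.16 = 4.44.
Midpoints: P̄ = 7.38, Q̄ = 2325.0.
ε = (ΔQ/ΔP)(P̄/Q̄) = (-842/4.44)(7.38/2325.0).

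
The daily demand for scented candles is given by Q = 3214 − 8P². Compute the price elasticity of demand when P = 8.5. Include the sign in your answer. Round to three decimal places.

At P = 8.5, Q = 2636.
dQ/dP = −16P = -136.
ε = (dQ/dP)(P/Q) = (-136)(8.5/2636).

-0.439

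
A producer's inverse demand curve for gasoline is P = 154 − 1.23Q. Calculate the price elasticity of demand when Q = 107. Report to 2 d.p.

-0.17

At Q = 107, P = 154 − 1.23(107) = 22.39.
dP/dQ = −1.23, so dQ/dP = 1/(−1.23) = -0.813.
ε = (dQ/dP)(P/Q) = (-0.813)(22.39/107).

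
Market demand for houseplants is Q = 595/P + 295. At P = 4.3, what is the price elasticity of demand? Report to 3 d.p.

-0.319

At P = 4.3, Q = 433.372.
dQ/dP = −595/P² = -32.180.
ε = (dQ/dP)(P/Q) = (-32.180)(4.3/433.372).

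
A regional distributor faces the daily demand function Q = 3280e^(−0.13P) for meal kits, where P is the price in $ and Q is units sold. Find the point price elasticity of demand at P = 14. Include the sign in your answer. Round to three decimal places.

-1.820

At P = 14, Q = 531.444.
dQ/dP = −0.13·3280e^(−0.13P) = −0.13Q = -69.088.
ε = (dQ/dP)(P/Q) = (-69.088)(14/531.444).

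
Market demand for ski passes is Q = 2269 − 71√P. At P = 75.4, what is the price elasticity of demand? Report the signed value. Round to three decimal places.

At P = 75.4, Q = 1652.484.
dQ/dP = −71/(2√P) = -4.088.
ε = (dQ/dP)(P/Q) = (-4.088)(75.4/1652.484).
|ε| < 1, so demand is inelastic at this price.

-0.187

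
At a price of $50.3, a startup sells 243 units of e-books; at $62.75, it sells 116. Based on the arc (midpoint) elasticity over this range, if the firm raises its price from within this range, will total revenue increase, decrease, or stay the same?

decrease

Arc ε = (-127/12.45)(56.52/179.5) ≈ -3.212.
|ε| = 3.21 > 1, so demand is elastic. A price rise therefore reduces total revenue.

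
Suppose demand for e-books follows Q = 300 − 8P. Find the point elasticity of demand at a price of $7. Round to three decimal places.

At P = 7, Q = 244.
dQ/dP = −8.
ε = (dQ/dP)(P/Q) = (-8)(7/244).
|ε| < 1, so demand is inelastic at this price.

-0.230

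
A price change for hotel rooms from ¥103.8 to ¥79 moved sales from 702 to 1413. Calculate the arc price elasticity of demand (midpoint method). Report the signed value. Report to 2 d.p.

ΔQ = 1413 − 702 = 711; ΔP = 79 − 103.8 = -24.8.
Midpoints: P̄ = 91.40, Q̄ = 1057.5.
ε = (ΔQ/ΔP)(P̄/Q̄) = (711/-24.8)(91.40/1057.5).

-2.48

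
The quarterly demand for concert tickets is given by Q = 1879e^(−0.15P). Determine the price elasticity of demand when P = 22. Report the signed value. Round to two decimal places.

-3.30

At P = 22, Q = 69.303.
dQ/dP = −0.15·1879e^(−0.15P) = −0.15Q = -10.396.
ε = (dQ/dP)(P/Q) = (-10.396)(22/69.303).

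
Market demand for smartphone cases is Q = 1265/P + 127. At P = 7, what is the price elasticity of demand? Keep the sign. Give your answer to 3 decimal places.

-0.587

At P = 7, Q = 307.714.
dQ/dP = −1265/P² = -25.816.
ε = (dQ/dP)(P/Q) = (-25.816)(7/307.714).
|ε| < 1, so demand is inelastic at this price.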